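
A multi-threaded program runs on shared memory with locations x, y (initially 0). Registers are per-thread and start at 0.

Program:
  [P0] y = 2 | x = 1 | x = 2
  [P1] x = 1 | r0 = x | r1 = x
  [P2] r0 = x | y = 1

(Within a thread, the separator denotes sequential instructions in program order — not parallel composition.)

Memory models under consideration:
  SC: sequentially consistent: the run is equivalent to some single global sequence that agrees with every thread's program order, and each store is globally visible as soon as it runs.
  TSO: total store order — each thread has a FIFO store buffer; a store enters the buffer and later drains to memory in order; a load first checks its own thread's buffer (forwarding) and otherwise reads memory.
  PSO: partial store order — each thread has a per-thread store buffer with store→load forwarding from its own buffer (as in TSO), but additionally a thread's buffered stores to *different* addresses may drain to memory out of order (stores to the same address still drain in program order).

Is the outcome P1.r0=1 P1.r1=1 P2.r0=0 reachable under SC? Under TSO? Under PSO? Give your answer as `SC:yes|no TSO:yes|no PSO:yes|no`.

SC:yes TSO:yes PSO:yes

outcome vector order: (P1.r0,P1.r1,P2.r0)
SC (9): (1,1,0), (1,1,1), (1,1,2), (1,2,0), (1,2,1), (1,2,2), (2,2,0), (2,2,1), (2,2,2)
TSO (9): (1,1,0), (1,1,1), (1,1,2), (1,2,0), (1,2,1), (1,2,2), (2,2,0), (2,2,1), (2,2,2)
PSO (9): (1,1,0), (1,1,1), (1,1,2), (1,2,0), (1,2,1), (1,2,2), (2,2,0), (2,2,1), (2,2,2)
target (1,1,0) ∈ {SC,TSO,PSO}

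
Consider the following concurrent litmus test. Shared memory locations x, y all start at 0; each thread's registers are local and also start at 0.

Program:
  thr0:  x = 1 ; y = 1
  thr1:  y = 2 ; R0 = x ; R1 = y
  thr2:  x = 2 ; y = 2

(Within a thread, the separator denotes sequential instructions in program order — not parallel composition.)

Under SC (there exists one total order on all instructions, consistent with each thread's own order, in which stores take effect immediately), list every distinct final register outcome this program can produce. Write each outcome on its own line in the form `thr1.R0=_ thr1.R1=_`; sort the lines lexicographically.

outcome vector order: (thr1.R0,thr1.R1)
|SC outcomes| = 6

thr1.R0=0 thr1.R1=1
thr1.R0=0 thr1.R1=2
thr1.R0=1 thr1.R1=1
thr1.R0=1 thr1.R1=2
thr1.R0=2 thr1.R1=1
thr1.R0=2 thr1.R1=2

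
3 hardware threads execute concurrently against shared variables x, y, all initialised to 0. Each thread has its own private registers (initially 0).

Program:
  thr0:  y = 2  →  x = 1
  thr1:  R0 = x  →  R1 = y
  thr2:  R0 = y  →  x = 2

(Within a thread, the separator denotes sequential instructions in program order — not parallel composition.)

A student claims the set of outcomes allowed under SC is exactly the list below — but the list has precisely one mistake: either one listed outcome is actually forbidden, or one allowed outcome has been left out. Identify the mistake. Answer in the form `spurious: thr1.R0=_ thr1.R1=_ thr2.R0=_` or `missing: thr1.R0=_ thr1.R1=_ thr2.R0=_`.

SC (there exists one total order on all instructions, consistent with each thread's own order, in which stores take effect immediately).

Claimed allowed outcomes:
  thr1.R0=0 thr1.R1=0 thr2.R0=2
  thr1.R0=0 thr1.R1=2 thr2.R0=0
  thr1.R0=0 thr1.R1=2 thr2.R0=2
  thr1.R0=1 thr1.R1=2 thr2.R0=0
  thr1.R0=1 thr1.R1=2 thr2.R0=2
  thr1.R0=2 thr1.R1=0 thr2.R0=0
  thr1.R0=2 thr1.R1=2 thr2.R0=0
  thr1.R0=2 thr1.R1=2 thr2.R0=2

outcome vector order: (thr1.R0,thr1.R1,thr2.R0)
SC (9): <0 0 0>; <0 0 2>; <0 2 0>; <0 2 2>; <1 2 0>; <1 2 2>; <2 0 0>; <2 2 0>; <2 2 2>
SC∖claimed = {<0 0 0>}

missing: thr1.R0=0 thr1.R1=0 thr2.R0=0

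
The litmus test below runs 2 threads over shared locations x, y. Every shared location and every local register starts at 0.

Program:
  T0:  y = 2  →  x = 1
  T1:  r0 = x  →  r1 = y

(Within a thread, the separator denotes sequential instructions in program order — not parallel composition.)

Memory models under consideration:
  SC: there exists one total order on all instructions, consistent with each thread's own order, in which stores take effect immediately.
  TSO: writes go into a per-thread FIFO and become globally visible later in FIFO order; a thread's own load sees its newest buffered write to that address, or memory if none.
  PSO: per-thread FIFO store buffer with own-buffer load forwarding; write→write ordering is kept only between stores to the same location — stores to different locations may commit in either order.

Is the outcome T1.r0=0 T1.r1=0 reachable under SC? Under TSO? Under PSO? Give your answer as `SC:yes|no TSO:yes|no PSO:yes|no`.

SC:yes TSO:yes PSO:yes

outcome vector order: (T1.r0,T1.r1)
[SC] allowed = {(0,0); (0,2); (1,2)}
[TSO] allowed = {(0,0); (0,2); (1,2)}
[PSO] allowed = {(0,0); (0,2); (1,0); (1,2)}
target (0,0) ∈ {SC,TSO,PSO}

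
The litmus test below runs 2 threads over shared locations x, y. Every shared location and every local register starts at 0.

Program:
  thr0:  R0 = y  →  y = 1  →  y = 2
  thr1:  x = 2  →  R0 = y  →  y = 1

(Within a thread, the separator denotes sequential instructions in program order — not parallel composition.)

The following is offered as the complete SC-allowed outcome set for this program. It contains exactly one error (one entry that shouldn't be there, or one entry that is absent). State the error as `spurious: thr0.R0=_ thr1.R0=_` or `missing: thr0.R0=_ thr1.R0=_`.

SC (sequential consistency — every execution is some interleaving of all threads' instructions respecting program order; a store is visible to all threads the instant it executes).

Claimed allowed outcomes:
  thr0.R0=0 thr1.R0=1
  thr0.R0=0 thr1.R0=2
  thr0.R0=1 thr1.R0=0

outcome vector order: (thr0.R0,thr1.R0)
SC (4): (0,0), (0,1), (0,2), (1,0)
SC∖claimed = {(0,0)}

missing: thr0.R0=0 thr1.R0=0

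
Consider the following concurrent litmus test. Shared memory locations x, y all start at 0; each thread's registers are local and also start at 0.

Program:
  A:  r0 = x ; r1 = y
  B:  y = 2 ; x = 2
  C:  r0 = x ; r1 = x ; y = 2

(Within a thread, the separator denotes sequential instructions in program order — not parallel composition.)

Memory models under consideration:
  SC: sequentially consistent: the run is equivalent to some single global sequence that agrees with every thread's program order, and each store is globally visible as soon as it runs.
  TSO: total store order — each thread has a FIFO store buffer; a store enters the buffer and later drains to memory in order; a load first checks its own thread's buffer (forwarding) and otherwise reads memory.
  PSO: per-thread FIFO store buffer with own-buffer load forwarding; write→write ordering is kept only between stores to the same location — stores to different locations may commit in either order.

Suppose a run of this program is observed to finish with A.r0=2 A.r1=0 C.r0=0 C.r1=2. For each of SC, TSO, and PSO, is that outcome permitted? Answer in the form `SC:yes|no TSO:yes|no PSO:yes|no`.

outcome vector order: (A.r0,A.r1,C.r0,C.r1)
SC: 9 outcomes — {<0 0 0 0>; <0 0 0 2>; <0 0 2 2>; <0 2 0 0>; <0 2 0 2>; <0 2 2 2>; <2 2 0 0>; <2 2 0 2>; <2 2 2 2>}
TSO: 9 outcomes — {<0 0 0 0>; <0 0 0 2>; <0 0 2 2>; <0 2 0 0>; <0 2 0 2>; <0 2 2 2>; <2 2 0 0>; <2 2 0 2>; <2 2 2 2>}
PSO: 12 outcomes — {<0 0 0 0>; <0 0 0 2>; <0 0 2 2>; <0 2 0 0>; <0 2 0 2>; <0 2 2 2>; <2 0 0 0>; <2 0 0 2>; <2 0 2 2>; <2 2 0 0>; <2 2 0 2>; <2 2 2 2>}
target <2 0 0 2> ∈ {PSO}

SC:no TSO:no PSO:yes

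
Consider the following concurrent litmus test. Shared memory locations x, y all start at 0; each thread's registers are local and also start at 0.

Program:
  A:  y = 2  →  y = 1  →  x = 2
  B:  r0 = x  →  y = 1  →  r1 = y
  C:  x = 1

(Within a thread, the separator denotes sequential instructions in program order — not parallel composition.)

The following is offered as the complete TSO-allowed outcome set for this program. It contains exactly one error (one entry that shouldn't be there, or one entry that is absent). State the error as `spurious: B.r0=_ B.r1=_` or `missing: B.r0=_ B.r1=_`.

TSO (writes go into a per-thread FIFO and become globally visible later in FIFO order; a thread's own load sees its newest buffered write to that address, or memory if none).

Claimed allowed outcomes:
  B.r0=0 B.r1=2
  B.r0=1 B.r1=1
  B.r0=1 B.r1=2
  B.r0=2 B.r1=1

missing: B.r0=0 B.r1=1

outcome vector order: (B.r0,B.r1)
TSO: 5 outcomes — {01, 02, 11, 12, 21}
TSO∖claimed = {01}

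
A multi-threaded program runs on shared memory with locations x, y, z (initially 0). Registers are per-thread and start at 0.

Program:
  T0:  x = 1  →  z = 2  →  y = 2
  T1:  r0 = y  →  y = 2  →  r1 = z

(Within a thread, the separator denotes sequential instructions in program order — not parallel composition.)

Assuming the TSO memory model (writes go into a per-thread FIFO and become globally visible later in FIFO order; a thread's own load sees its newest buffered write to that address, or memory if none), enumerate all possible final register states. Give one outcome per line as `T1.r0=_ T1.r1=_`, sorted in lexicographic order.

outcome vector order: (T1.r0,T1.r1)
|TSO outcomes| = 3

T1.r0=0 T1.r1=0
T1.r0=0 T1.r1=2
T1.r0=2 T1.r1=2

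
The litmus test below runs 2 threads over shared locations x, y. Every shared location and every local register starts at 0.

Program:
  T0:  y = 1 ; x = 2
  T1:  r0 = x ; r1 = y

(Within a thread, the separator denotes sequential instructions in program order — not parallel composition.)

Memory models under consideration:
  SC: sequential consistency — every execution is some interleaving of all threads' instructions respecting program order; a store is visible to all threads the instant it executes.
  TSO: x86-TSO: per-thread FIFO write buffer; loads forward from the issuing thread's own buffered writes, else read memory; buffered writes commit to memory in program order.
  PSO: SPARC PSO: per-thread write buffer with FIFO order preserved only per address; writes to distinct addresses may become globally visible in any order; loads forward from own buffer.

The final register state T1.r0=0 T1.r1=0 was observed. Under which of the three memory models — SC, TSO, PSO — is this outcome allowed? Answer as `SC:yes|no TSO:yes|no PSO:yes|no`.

outcome vector order: (T1.r0,T1.r1)
SC (3): 0/0, 0/1, 2/1
TSO (3): 0/0, 0/1, 2/1
PSO (4): 0/0, 0/1, 2/0, 2/1
target 0/0 ∈ {SC,TSO,PSO}

SC:yes TSO:yes PSO:yes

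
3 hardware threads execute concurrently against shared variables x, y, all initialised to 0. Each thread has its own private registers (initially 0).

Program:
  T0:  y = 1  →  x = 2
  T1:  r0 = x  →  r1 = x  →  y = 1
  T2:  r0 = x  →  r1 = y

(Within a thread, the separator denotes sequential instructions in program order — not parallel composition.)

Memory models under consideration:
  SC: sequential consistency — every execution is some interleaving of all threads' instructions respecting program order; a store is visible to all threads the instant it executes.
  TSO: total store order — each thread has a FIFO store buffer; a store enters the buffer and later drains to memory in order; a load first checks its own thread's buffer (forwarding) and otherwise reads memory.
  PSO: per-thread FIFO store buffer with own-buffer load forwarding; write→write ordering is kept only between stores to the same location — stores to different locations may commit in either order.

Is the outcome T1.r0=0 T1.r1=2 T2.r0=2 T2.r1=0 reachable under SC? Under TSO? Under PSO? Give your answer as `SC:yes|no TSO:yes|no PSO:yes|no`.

outcome vector order: (T1.r0,T1.r1,T2.r0,T2.r1)
under SC → 0000 0001 0021 0200 0201 0221 2200 2201 2221
under TSO → 0000 0001 0021 0200 0201 0221 2200 2201 2221
under PSO → 0000 0001 0020 0021 0200 0201 0220 0221 2200 2201 2220 2221
target 0220 ∈ {PSO}

SC:no TSO:no PSO:yes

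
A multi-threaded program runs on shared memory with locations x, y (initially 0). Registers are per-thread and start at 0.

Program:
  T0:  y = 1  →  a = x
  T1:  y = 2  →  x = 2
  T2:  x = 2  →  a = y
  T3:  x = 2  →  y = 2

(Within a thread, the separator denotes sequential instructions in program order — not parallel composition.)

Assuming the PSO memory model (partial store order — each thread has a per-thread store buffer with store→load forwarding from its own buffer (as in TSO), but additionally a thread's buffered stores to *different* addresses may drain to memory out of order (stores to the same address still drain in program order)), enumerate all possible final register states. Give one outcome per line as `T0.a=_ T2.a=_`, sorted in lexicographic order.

outcome vector order: (T0.a,T2.a)
|PSO outcomes| = 6

T0.a=0 T2.a=0
T0.a=0 T2.a=1
T0.a=0 T2.a=2
T0.a=2 T2.a=0
T0.a=2 T2.a=1
T0.a=2 T2.a=2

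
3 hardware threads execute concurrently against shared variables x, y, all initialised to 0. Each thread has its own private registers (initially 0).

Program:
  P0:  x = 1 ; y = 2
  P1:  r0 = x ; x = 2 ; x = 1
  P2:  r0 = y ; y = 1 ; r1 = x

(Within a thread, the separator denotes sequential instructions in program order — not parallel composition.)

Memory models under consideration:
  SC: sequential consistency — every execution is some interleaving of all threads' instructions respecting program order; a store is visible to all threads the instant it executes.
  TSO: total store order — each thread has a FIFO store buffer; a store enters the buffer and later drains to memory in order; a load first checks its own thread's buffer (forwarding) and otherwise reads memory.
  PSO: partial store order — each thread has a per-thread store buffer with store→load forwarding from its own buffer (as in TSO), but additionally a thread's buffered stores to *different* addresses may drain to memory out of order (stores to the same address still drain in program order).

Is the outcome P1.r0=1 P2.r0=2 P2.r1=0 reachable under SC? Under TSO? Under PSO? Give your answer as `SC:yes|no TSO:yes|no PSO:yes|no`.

SC:no TSO:no PSO:yes

outcome vector order: (P1.r0,P2.r0,P2.r1)
[SC] allowed = {<0 0 0>; <0 0 1>; <0 0 2>; <0 2 1>; <0 2 2>; <1 0 0>; <1 0 1>; <1 0 2>; <1 2 1>; <1 2 2>}
[TSO] allowed = {<0 0 0>; <0 0 1>; <0 0 2>; <0 2 1>; <0 2 2>; <1 0 0>; <1 0 1>; <1 0 2>; <1 2 1>; <1 2 2>}
[PSO] allowed = {<0 0 0>; <0 0 1>; <0 0 2>; <0 2 0>; <0 2 1>; <0 2 2>; <1 0 0>; <1 0 1>; <1 0 2>; <1 2 0>; <1 2 1>; <1 2 2>}
target <1 2 0> ∈ {PSO}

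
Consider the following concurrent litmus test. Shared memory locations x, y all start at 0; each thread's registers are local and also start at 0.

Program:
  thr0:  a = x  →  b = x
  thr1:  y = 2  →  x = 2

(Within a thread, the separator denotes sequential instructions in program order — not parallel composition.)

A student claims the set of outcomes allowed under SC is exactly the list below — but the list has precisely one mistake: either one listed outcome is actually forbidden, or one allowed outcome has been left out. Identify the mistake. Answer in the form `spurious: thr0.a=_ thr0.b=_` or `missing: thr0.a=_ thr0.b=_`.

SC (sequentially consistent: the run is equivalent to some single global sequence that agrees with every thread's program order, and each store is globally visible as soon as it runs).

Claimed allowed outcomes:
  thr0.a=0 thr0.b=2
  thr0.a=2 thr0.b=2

missing: thr0.a=0 thr0.b=0

outcome vector order: (thr0.a,thr0.b)
SC (3): 00 02 22
SC∖claimed = {00}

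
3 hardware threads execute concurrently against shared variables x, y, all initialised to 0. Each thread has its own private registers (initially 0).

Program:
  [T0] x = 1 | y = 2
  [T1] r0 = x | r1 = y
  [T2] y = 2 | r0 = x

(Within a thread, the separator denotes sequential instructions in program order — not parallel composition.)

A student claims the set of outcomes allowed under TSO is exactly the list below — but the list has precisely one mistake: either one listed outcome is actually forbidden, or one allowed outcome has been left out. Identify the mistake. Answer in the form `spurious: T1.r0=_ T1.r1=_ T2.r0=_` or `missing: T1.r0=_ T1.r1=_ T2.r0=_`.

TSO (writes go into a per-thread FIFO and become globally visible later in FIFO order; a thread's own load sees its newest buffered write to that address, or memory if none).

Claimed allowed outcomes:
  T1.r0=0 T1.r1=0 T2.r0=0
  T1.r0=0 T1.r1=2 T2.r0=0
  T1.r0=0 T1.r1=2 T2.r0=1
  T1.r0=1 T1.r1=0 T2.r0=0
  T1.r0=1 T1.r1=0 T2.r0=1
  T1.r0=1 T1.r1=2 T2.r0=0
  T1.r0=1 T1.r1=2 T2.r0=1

outcome vector order: (T1.r0,T1.r1,T2.r0)
[TSO] allowed = {000 001 020 021 100 101 120 121}
TSO∖claimed = {001}

missing: T1.r0=0 T1.r1=0 T2.r0=1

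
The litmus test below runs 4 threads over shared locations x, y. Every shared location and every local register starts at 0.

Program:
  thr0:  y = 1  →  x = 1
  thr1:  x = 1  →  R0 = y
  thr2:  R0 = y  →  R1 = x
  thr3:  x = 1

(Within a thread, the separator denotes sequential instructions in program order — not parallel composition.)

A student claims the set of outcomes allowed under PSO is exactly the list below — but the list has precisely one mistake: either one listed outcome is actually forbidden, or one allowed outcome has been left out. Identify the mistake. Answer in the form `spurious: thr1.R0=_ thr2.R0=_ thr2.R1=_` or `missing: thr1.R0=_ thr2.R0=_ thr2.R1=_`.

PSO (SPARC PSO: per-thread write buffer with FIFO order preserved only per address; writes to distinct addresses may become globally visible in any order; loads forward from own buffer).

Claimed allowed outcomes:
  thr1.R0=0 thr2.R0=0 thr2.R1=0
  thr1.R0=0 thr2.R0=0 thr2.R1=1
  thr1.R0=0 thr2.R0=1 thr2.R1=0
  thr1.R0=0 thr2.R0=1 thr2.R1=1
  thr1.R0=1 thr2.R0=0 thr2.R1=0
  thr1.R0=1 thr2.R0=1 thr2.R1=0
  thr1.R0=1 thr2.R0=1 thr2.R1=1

missing: thr1.R0=1 thr2.R0=0 thr2.R1=1

outcome vector order: (thr1.R0,thr2.R0,thr2.R1)
under PSO → 000; 001; 010; 011; 100; 101; 110; 111
PSO∖claimed = {101}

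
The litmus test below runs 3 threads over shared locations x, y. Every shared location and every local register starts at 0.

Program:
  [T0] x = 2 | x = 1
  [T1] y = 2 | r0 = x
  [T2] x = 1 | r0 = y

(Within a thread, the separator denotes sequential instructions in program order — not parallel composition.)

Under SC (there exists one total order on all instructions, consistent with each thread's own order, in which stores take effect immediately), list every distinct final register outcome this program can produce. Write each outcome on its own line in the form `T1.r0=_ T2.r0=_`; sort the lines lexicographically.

outcome vector order: (T1.r0,T2.r0)
|SC outcomes| = 5

T1.r0=0 T2.r0=2
T1.r0=1 T2.r0=0
T1.r0=1 T2.r0=2
T1.r0=2 T2.r0=0
T1.r0=2 T2.r0=2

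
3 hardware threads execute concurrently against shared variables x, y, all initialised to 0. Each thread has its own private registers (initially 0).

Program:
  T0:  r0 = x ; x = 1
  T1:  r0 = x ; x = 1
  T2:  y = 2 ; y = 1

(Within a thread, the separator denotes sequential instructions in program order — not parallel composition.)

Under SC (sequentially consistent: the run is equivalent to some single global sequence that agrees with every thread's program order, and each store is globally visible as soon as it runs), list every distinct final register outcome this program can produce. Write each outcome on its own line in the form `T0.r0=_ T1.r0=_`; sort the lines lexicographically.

T0.r0=0 T1.r0=0
T0.r0=0 T1.r0=1
T0.r0=1 T1.r0=0

outcome vector order: (T0.r0,T1.r0)
|SC outcomes| = 3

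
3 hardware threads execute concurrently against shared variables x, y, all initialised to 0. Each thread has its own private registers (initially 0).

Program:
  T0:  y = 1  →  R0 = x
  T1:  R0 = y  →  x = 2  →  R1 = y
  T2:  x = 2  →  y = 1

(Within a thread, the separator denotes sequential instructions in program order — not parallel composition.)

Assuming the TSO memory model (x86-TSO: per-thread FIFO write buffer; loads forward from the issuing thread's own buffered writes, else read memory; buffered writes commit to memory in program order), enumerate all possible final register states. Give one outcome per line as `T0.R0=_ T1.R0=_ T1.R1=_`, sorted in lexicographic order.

outcome vector order: (T0.R0,T1.R0,T1.R1)
|TSO outcomes| = 6

T0.R0=0 T1.R0=0 T1.R1=0
T0.R0=0 T1.R0=0 T1.R1=1
T0.R0=0 T1.R0=1 T1.R1=1
T0.R0=2 T1.R0=0 T1.R1=0
T0.R0=2 T1.R0=0 T1.R1=1
T0.R0=2 T1.R0=1 T1.R1=1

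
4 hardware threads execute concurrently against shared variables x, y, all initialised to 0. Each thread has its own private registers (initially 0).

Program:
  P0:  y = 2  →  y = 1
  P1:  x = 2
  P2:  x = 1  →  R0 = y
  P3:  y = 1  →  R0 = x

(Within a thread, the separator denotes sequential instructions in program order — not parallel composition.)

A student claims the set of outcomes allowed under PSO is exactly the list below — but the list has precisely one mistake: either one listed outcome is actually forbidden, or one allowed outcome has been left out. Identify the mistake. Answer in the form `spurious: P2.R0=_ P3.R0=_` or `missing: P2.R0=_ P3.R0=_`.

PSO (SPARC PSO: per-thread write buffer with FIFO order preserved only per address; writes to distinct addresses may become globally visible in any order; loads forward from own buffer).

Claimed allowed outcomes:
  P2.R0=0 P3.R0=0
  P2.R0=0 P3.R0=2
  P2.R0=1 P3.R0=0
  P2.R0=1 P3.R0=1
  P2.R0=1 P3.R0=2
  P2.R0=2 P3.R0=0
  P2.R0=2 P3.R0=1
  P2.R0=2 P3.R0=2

missing: P2.R0=0 P3.R0=1

outcome vector order: (P2.R0,P3.R0)
PSO (9): <0 0>, <0 1>, <0 2>, <1 0>, <1 1>, <1 2>, <2 0>, <2 1>, <2 2>
PSO∖claimed = {<0 1>}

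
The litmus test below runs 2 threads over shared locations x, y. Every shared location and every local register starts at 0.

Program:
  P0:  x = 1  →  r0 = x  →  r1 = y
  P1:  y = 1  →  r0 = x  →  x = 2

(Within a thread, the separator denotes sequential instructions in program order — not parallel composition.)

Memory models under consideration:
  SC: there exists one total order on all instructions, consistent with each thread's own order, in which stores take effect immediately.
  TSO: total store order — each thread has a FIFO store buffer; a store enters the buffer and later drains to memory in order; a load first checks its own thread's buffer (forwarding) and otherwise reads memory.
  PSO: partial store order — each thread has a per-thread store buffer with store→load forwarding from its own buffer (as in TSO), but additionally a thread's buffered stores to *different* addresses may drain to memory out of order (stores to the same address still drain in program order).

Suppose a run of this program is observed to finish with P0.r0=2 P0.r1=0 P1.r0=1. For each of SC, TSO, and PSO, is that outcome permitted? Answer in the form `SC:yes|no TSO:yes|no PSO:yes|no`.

SC:no TSO:no PSO:yes

outcome vector order: (P0.r0,P0.r1,P1.r0)
under SC → <1 0 1> <1 1 0> <1 1 1> <2 1 0> <2 1 1>
under TSO → <1 0 0> <1 0 1> <1 1 0> <1 1 1> <2 1 0> <2 1 1>
under PSO → <1 0 0> <1 0 1> <1 1 0> <1 1 1> <2 0 0> <2 0 1> <2 1 0> <2 1 1>
target <2 0 1> ∈ {PSO}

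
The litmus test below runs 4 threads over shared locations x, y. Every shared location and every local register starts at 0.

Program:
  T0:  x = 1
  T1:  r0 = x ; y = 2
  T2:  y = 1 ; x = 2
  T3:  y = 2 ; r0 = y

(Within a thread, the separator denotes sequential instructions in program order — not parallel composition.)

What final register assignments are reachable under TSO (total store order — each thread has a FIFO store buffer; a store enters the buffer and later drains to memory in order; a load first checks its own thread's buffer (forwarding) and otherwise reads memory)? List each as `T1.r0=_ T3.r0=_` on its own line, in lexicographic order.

T1.r0=0 T3.r0=1
T1.r0=0 T3.r0=2
T1.r0=1 T3.r0=1
T1.r0=1 T3.r0=2
T1.r0=2 T3.r0=1
T1.r0=2 T3.r0=2

outcome vector order: (T1.r0,T3.r0)
|TSO outcomes| = 6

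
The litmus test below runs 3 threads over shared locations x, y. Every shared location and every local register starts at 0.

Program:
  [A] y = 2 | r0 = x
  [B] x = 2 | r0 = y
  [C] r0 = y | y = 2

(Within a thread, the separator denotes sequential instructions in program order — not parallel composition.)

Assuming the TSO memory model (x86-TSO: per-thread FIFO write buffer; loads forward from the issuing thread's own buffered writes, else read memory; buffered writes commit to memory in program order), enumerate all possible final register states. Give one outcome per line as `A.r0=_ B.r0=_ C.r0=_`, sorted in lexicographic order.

A.r0=0 B.r0=0 C.r0=0
A.r0=0 B.r0=0 C.r0=2
A.r0=0 B.r0=2 C.r0=0
A.r0=0 B.r0=2 C.r0=2
A.r0=2 B.r0=0 C.r0=0
A.r0=2 B.r0=0 C.r0=2
A.r0=2 B.r0=2 C.r0=0
A.r0=2 B.r0=2 C.r0=2

outcome vector order: (A.r0,B.r0,C.r0)
|TSO outcomes| = 8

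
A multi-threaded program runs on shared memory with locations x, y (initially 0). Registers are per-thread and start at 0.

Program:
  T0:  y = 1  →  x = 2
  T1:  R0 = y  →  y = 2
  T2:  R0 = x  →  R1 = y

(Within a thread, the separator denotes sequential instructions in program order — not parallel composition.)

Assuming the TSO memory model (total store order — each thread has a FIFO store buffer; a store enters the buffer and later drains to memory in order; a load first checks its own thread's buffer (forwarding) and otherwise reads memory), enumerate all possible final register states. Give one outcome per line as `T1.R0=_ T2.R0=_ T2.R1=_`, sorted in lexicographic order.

T1.R0=0 T2.R0=0 T2.R1=0
T1.R0=0 T2.R0=0 T2.R1=1
T1.R0=0 T2.R0=0 T2.R1=2
T1.R0=0 T2.R0=2 T2.R1=1
T1.R0=0 T2.R0=2 T2.R1=2
T1.R0=1 T2.R0=0 T2.R1=0
T1.R0=1 T2.R0=0 T2.R1=1
T1.R0=1 T2.R0=0 T2.R1=2
T1.R0=1 T2.R0=2 T2.R1=1
T1.R0=1 T2.R0=2 T2.R1=2

outcome vector order: (T1.R0,T2.R0,T2.R1)
|TSO outcomes| = 10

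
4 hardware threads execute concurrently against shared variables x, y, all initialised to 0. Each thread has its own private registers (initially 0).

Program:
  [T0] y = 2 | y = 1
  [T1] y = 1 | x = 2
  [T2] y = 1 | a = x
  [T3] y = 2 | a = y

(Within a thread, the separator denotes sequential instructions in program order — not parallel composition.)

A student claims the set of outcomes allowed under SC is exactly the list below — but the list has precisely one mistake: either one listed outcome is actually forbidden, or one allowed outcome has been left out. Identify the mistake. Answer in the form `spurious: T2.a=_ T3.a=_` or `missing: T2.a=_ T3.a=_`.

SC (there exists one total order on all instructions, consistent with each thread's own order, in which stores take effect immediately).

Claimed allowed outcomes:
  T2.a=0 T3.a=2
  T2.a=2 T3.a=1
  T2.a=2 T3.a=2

missing: T2.a=0 T3.a=1

outcome vector order: (T2.a,T3.a)
under SC → 01; 02; 21; 22
SC∖claimed = {01}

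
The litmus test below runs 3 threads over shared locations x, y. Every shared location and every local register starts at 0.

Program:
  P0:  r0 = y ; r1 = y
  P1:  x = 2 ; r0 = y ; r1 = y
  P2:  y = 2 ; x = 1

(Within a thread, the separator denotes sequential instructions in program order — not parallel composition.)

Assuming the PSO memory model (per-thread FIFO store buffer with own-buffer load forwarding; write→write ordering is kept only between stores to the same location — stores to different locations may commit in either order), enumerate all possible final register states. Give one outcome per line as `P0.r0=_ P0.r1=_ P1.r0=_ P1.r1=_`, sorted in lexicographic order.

P0.r0=0 P0.r1=0 P1.r0=0 P1.r1=0
P0.r0=0 P0.r1=0 P1.r0=0 P1.r1=2
P0.r0=0 P0.r1=0 P1.r0=2 P1.r1=2
P0.r0=0 P0.r1=2 P1.r0=0 P1.r1=0
P0.r0=0 P0.r1=2 P1.r0=0 P1.r1=2
P0.r0=0 P0.r1=2 P1.r0=2 P1.r1=2
P0.r0=2 P0.r1=2 P1.r0=0 P1.r1=0
P0.r0=2 P0.r1=2 P1.r0=0 P1.r1=2
P0.r0=2 P0.r1=2 P1.r0=2 P1.r1=2

outcome vector order: (P0.r0,P0.r1,P1.r0,P1.r1)
|PSO outcomes| = 9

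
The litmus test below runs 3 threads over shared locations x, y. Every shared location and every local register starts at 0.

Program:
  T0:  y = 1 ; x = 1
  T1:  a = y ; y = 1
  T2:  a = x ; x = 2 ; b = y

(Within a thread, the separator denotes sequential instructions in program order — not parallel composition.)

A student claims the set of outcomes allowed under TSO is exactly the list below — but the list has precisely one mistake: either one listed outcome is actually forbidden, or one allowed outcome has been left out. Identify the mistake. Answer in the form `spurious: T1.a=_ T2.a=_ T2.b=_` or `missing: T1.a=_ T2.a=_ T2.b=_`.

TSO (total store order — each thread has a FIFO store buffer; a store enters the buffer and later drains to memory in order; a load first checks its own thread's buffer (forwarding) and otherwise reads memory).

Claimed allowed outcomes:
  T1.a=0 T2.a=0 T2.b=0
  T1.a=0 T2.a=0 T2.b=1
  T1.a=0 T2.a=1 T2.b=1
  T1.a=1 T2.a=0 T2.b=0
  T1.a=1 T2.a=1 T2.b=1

outcome vector order: (T1.a,T2.a,T2.b)
under TSO → 000, 001, 011, 100, 101, 111
TSO∖claimed = {101}

missing: T1.a=1 T2.a=0 T2.b=1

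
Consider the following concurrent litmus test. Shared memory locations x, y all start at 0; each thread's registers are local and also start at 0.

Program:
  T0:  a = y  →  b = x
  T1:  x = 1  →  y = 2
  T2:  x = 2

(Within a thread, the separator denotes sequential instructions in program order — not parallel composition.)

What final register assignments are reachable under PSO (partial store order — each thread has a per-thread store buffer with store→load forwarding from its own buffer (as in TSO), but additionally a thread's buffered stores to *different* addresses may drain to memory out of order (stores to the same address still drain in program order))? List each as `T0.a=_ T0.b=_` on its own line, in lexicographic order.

outcome vector order: (T0.a,T0.b)
|PSO outcomes| = 6

T0.a=0 T0.b=0
T0.a=0 T0.b=1
T0.a=0 T0.b=2
T0.a=2 T0.b=0
T0.a=2 T0.b=1
T0.a=2 T0.b=2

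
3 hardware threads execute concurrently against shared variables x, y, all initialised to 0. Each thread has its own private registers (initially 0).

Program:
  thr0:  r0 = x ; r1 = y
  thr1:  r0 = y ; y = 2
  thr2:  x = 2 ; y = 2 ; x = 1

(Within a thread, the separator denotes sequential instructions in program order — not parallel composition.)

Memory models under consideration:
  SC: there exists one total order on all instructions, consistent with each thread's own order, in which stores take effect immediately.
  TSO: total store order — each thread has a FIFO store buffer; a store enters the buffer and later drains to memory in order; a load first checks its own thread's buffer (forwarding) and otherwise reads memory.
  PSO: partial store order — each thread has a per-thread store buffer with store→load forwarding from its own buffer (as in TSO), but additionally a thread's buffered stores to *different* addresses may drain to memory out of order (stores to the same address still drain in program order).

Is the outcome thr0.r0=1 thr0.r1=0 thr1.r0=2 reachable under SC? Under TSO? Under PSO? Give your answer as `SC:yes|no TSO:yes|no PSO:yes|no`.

outcome vector order: (thr0.r0,thr0.r1,thr1.r0)
SC: 10 outcomes — {000, 002, 020, 022, 120, 122, 200, 202, 220, 222}
TSO: 10 outcomes — {000, 002, 020, 022, 120, 122, 200, 202, 220, 222}
PSO: 12 outcomes — {000, 002, 020, 022, 100, 102, 120, 122, 200, 202, 220, 222}
target 102 ∈ {PSO}

SC:no TSO:no PSO:yes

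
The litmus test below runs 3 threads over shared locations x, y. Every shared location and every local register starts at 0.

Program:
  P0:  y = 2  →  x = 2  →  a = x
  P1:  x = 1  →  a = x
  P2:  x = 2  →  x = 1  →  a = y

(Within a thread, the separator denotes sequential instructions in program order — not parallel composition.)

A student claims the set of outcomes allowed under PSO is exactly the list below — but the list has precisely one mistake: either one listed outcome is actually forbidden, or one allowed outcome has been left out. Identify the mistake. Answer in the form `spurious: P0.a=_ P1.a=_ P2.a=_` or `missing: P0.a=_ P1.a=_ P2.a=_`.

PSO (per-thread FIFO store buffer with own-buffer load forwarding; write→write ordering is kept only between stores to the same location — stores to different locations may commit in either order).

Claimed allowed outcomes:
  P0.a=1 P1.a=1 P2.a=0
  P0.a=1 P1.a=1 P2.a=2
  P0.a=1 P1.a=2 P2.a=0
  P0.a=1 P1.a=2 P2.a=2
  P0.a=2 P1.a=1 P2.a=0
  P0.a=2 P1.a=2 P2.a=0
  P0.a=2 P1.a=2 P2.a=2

outcome vector order: (P0.a,P1.a,P2.a)
[PSO] allowed = {1/1/0 1/1/2 1/2/0 1/2/2 2/1/0 2/1/2 2/2/0 2/2/2}
PSO∖claimed = {2/1/2}

missing: P0.a=2 P1.a=1 P2.a=2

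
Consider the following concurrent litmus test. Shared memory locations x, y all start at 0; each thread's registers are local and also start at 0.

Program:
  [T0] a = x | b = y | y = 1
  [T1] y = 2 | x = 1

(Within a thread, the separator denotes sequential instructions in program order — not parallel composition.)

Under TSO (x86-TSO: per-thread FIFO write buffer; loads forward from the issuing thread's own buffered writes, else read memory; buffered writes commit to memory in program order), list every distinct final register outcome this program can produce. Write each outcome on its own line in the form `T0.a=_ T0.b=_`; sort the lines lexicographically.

T0.a=0 T0.b=0
T0.a=0 T0.b=2
T0.a=1 T0.b=2

outcome vector order: (T0.a,T0.b)
|TSO outcomes| = 3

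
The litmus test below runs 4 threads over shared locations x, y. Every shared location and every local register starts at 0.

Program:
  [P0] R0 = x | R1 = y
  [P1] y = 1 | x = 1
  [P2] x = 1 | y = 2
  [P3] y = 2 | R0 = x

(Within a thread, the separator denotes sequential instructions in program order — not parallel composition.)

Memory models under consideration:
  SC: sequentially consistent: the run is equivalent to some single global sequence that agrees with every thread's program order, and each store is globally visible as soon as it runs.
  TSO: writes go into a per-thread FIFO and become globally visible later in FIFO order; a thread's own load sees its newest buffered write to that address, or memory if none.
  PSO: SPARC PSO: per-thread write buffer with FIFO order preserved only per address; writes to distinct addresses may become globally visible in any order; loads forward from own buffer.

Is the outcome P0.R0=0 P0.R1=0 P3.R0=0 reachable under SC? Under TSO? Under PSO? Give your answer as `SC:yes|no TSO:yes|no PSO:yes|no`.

SC:yes TSO:yes PSO:yes

outcome vector order: (P0.R0,P0.R1,P3.R0)
under SC → 0/0/0 0/0/1 0/1/0 0/1/1 0/2/0 0/2/1 1/0/1 1/1/0 1/1/1 1/2/0 1/2/1
under TSO → 0/0/0 0/0/1 0/1/0 0/1/1 0/2/0 0/2/1 1/0/0 1/0/1 1/1/0 1/1/1 1/2/0 1/2/1
under PSO → 0/0/0 0/0/1 0/1/0 0/1/1 0/2/0 0/2/1 1/0/0 1/0/1 1/1/0 1/1/1 1/2/0 1/2/1
target 0/0/0 ∈ {SC,TSO,PSO}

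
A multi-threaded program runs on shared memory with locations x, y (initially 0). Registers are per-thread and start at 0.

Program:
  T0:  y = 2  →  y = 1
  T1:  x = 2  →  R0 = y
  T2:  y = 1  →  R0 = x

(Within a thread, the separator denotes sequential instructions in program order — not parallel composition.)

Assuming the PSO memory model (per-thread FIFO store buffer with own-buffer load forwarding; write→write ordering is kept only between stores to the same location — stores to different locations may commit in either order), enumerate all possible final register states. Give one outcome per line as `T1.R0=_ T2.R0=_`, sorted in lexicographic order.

T1.R0=0 T2.R0=0
T1.R0=0 T2.R0=2
T1.R0=1 T2.R0=0
T1.R0=1 T2.R0=2
T1.R0=2 T2.R0=0
T1.R0=2 T2.R0=2

outcome vector order: (T1.R0,T2.R0)
|PSO outcomes| = 6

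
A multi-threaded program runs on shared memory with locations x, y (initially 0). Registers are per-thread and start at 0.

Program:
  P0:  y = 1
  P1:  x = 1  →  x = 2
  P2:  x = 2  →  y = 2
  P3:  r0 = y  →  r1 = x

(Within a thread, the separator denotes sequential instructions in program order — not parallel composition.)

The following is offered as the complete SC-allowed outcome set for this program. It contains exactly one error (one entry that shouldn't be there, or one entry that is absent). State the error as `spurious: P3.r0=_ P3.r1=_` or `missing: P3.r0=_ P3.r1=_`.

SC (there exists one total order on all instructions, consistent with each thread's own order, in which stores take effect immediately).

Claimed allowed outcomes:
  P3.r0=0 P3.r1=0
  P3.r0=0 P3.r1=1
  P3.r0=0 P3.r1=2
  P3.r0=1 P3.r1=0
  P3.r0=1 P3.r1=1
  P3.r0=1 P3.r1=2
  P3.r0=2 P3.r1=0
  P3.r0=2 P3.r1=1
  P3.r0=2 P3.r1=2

outcome vector order: (P3.r0,P3.r1)
SC (8): 00 01 02 10 11 12 21 22
claimed∖SC = {20}

spurious: P3.r0=2 P3.r1=0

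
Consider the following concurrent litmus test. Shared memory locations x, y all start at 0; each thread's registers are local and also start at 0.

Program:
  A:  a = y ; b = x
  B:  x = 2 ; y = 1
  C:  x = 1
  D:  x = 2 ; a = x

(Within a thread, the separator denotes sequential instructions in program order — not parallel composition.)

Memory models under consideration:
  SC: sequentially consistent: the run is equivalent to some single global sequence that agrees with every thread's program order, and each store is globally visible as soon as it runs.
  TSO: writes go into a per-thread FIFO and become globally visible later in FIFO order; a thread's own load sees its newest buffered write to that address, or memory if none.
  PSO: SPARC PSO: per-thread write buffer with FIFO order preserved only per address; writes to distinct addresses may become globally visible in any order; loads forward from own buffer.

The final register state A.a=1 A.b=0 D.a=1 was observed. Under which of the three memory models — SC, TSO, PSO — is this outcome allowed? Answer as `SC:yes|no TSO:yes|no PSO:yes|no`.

SC:no TSO:no PSO:yes

outcome vector order: (A.a,A.b,D.a)
SC: 10 outcomes — {001 002 011 012 021 022 111 112 121 122}
TSO: 10 outcomes — {001 002 011 012 021 022 111 112 121 122}
PSO: 12 outcomes — {001 002 011 012 021 022 101 102 111 112 121 122}
target 101 ∈ {PSO}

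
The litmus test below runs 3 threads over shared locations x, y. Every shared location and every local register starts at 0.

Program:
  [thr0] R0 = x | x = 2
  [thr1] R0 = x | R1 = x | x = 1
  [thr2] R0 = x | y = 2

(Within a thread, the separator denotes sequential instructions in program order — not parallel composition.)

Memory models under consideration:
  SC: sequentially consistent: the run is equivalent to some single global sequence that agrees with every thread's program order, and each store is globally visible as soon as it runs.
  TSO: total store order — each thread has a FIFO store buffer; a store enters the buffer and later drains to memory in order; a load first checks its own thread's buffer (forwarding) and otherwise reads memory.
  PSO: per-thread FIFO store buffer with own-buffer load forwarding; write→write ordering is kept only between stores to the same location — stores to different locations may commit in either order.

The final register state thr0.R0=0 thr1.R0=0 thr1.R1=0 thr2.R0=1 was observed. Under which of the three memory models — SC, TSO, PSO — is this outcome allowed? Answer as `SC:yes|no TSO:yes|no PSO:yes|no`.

SC:yes TSO:yes PSO:yes

outcome vector order: (thr0.R0,thr1.R0,thr1.R1,thr2.R0)
[SC] allowed = {<0 0 0 0> <0 0 0 1> <0 0 0 2> <0 0 2 0> <0 0 2 1> <0 0 2 2> <0 2 2 0> <0 2 2 1> <0 2 2 2> <1 0 0 0> <1 0 0 1> <1 0 0 2>}
[TSO] allowed = {<0 0 0 0> <0 0 0 1> <0 0 0 2> <0 0 2 0> <0 0 2 1> <0 0 2 2> <0 2 2 0> <0 2 2 1> <0 2 2 2> <1 0 0 0> <1 0 0 1> <1 0 0 2>}
[PSO] allowed = {<0 0 0 0> <0 0 0 1> <0 0 0 2> <0 0 2 0> <0 0 2 1> <0 0 2 2> <0 2 2 0> <0 2 2 1> <0 2 2 2> <1 0 0 0> <1 0 0 1> <1 0 0 2>}
target <0 0 0 1> ∈ {SC,TSO,PSO}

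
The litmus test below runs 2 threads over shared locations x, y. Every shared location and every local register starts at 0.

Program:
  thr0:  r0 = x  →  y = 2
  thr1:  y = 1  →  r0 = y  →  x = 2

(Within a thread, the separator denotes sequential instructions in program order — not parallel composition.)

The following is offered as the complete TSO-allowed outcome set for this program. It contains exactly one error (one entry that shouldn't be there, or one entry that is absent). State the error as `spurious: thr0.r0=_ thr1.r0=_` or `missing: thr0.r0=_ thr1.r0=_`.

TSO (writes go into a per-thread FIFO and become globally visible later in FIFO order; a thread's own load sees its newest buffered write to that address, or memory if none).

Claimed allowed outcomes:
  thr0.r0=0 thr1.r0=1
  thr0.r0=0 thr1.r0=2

missing: thr0.r0=2 thr1.r0=1

outcome vector order: (thr0.r0,thr1.r0)
[TSO] allowed = {<0 1> <0 2> <2 1>}
TSO∖claimed = {<2 1>}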